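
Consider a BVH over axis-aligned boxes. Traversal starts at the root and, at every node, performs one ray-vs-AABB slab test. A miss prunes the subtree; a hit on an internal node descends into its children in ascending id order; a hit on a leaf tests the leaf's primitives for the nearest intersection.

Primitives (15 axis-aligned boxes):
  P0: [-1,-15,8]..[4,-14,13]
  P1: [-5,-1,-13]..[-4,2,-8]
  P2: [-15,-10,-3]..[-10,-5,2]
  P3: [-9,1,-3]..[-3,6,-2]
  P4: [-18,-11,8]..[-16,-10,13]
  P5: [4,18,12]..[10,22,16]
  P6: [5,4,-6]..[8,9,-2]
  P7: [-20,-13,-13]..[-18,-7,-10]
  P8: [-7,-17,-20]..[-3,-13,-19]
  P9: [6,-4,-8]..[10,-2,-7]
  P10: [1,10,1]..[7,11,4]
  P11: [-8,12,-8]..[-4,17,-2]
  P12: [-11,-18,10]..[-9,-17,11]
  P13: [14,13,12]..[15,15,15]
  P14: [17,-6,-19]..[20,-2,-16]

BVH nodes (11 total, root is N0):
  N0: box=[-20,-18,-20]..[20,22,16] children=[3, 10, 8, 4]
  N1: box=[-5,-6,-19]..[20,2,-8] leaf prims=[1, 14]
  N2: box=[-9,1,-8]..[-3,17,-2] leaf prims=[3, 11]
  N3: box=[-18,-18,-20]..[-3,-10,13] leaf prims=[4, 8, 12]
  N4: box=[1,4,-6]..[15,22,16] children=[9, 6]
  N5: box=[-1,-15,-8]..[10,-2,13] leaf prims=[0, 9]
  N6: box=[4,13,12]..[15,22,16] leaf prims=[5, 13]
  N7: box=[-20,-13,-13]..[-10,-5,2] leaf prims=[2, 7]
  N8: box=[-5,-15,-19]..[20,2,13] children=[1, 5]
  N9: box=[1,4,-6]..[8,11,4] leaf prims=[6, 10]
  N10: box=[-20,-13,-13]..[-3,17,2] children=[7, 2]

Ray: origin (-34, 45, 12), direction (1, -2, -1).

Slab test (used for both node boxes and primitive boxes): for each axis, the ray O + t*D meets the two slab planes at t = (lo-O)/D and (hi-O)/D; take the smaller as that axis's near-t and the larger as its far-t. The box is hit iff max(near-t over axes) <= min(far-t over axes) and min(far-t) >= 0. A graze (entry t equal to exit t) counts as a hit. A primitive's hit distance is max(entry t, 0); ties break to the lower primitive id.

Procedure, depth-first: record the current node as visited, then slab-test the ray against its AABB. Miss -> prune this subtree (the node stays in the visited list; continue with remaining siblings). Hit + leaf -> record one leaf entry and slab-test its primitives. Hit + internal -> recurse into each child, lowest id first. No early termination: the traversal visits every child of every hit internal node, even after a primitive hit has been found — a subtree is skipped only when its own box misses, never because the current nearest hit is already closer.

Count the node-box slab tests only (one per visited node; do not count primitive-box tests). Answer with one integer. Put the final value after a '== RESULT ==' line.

Walk:
N0 x:[14,54] y:[23/2,63/2] z:[-4,32] -> hit [14,63/2], descend [3, 4, 8, 10]
  N3 x:[16,31] y:[55/2,63/2] z:[-1,32] -> hit [55/2,31] leaf, test {P4(miss), P8@t=31, P12(miss)}
  N4 x:[35,49] y:[23/2,41/2] z:[-4,18] -> miss, prune
  N8 x:[29,54] y:[43/2,30] z:[-1,31] -> hit [29,30], descend [1, 5]
    N1 x:[29,54] y:[43/2,51/2] z:[20,31] -> miss, prune
    N5 x:[33,44] y:[47/2,30] z:[-1,20] -> miss, prune
  N10 x:[14,31] y:[14,29] z:[10,25] -> hit [14,25], descend [2, 7]
    N2 x:[25,31] y:[14,22] z:[14,20] -> miss, prune
    N7 x:[14,24] y:[25,29] z:[10,25] -> miss, prune

Visited [0, 3, 4, 8, 1, 5, 10, 2, 7]. Tests: 9 box, 1 leaf. Nearest: P8.

== RESULT ==
9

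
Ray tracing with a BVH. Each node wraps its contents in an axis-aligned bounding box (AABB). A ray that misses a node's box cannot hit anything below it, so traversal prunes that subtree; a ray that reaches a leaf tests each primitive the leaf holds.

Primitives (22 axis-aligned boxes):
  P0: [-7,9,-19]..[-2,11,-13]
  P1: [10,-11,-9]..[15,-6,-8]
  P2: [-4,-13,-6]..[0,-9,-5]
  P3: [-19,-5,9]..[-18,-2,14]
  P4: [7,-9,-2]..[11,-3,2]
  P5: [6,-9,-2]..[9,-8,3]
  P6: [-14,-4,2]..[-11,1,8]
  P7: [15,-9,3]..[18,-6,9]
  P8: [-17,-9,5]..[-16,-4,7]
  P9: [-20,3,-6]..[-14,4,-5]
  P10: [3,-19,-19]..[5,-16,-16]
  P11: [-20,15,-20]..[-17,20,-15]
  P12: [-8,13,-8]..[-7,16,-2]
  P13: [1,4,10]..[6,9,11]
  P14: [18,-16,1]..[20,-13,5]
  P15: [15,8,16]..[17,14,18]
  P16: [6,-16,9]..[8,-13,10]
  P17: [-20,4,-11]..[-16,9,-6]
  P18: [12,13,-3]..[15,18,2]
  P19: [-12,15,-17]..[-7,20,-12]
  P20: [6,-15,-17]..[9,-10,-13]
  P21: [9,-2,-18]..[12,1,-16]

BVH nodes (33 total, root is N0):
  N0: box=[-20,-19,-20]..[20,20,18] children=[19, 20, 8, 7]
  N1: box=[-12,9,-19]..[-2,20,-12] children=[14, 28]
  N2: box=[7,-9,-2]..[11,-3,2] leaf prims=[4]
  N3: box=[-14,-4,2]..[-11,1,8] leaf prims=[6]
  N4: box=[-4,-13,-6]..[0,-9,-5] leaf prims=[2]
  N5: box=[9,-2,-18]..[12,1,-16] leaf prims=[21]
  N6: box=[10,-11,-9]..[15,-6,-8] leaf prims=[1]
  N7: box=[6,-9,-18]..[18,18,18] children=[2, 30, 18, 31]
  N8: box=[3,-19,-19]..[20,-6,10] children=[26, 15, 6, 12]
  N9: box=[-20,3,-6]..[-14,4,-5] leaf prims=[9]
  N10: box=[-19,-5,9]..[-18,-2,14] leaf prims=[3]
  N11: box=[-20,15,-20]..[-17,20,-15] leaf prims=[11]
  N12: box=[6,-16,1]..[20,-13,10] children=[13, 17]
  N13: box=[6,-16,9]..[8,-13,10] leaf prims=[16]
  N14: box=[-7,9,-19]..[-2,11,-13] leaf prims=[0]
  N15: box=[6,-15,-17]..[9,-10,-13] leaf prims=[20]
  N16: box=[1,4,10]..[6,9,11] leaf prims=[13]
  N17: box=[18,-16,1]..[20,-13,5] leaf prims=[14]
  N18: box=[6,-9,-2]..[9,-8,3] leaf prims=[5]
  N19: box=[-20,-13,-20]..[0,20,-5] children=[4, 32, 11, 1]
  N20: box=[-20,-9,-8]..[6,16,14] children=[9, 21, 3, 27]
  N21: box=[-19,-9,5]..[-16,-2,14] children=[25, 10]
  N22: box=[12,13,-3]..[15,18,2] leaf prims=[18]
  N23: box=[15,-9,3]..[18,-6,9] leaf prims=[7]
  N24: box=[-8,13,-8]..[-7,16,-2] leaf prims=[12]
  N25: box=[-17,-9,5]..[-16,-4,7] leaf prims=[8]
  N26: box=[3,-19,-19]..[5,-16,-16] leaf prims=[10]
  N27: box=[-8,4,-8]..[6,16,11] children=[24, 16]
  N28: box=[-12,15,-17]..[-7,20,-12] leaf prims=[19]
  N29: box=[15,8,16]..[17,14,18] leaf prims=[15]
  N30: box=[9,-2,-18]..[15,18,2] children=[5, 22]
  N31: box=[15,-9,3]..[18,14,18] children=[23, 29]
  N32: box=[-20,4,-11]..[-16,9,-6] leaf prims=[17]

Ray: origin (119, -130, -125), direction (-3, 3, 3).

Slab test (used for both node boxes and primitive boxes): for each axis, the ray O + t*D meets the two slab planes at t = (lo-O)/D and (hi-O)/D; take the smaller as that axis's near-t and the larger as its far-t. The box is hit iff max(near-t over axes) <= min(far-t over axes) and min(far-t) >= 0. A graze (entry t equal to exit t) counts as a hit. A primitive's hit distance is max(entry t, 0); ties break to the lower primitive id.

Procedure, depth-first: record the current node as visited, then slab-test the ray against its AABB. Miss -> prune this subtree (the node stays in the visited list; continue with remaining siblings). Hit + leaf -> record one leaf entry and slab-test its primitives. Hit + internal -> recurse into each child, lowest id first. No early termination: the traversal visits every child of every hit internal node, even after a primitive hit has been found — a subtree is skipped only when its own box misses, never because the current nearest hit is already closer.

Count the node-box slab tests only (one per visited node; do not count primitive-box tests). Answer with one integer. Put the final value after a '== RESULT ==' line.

Trace the traversal:
N0 x:[33,139/3] y:[37,50] z:[35,143/3] -> hit [37,139/3], descend [7, 8, 19, 20]
  N7 x:[101/3,113/3] y:[121/3,148/3] z:[107/3,143/3] -> miss, prune
  N8 x:[33,116/3] y:[37,124/3] z:[106/3,45] -> hit [37,116/3], descend [6, 12, 15, 26]
    N6 x:[104/3,109/3] y:[119/3,124/3] z:[116/3,39] -> miss, prune
    N12 x:[33,113/3] y:[38,39] z:[42,45] -> miss, prune
    N15 x:[110/3,113/3] y:[115/3,40] z:[36,112/3] -> miss, prune
    N26 x:[38,116/3] y:[37,38] z:[106/3,109/3] -> miss, prune
  N19 x:[119/3,139/3] y:[39,50] z:[35,40] -> hit [119/3,40], descend [1, 4, 11, 32]
    N1 x:[121/3,131/3] y:[139/3,50] z:[106/3,113/3] -> miss, prune
    N4 x:[119/3,41] y:[39,121/3] z:[119/3,40] -> hit [119/3,40] leaf, test {P2@t=119/3}
    N11 x:[136/3,139/3] y:[145/3,50] z:[35,110/3] -> miss, prune
    N32 x:[45,139/3] y:[134/3,139/3] z:[38,119/3] -> miss, prune
  N20 x:[113/3,139/3] y:[121/3,146/3] z:[39,139/3] -> hit [121/3,139/3], descend [3, 9, 21, 27]
    N3 x:[130/3,133/3] y:[42,131/3] z:[127/3,133/3] -> hit [130/3,131/3] leaf, test {P6@t=130/3}
    N9 x:[133/3,139/3] y:[133/3,134/3] z:[119/3,40] -> miss, prune
    N21 x:[45,46] y:[121/3,128/3] z:[130/3,139/3] -> miss, prune
    N27 x:[113/3,127/3] y:[134/3,146/3] z:[39,136/3] -> miss, prune

Visited [0, 7, 8, 6, 12, 15, 26, 19, 1, 4, 11, 32, 20, 3, 9, 21, 27]. Tests: 17 box, 2 leaf. Nearest: P2.

== RESULT ==
17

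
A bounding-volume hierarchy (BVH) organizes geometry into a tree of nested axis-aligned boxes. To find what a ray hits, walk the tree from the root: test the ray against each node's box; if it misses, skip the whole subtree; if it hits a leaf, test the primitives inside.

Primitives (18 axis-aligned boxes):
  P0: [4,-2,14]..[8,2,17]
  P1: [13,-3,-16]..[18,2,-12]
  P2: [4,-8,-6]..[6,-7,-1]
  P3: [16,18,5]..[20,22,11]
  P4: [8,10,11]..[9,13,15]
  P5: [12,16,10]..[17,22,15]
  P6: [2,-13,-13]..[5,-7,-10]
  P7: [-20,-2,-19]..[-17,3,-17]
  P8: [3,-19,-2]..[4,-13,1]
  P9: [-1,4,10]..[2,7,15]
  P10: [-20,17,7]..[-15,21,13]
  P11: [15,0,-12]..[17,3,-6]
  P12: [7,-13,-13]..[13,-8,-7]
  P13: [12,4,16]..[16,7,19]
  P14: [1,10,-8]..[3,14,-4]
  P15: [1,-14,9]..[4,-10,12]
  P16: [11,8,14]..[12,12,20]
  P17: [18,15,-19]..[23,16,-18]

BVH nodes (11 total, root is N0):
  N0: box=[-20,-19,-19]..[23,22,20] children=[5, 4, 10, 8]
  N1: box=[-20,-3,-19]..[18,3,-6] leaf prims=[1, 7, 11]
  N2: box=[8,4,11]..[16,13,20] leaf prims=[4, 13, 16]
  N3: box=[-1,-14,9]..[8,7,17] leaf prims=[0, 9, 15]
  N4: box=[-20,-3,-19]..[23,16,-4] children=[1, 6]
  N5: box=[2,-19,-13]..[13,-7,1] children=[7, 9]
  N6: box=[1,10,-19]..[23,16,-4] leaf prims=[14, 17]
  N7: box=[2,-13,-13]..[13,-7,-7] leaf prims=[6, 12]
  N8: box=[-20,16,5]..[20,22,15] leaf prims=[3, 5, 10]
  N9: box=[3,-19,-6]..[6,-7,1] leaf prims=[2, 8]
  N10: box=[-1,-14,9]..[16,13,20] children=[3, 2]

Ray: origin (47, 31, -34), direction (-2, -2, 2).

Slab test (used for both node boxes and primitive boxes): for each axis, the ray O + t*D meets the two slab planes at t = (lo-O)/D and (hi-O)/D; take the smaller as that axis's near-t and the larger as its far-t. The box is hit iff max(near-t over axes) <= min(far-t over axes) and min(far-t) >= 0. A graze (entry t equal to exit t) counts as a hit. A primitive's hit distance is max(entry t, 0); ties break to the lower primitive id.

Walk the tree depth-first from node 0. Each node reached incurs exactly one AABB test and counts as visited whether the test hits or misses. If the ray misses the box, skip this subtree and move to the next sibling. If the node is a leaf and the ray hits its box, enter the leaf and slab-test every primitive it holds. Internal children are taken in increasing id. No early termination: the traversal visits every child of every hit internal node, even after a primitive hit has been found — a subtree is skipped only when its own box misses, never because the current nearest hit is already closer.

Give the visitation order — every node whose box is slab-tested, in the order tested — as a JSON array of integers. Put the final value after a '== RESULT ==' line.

Walk:
N0 x:[12,67/2] y:[9/2,25] z:[15/2,27] -> hit [12,25], descend [4, 5, 8, 10]
  N4 x:[12,67/2] y:[15/2,17] z:[15/2,15] -> hit [12,15], descend [1, 6]
    N1 x:[29/2,67/2] y:[14,17] z:[15/2,14] -> miss, prune
    N6 x:[12,23] y:[15/2,21/2] z:[15/2,15] -> miss, prune
  N5 x:[17,45/2] y:[19,25] z:[21/2,35/2] -> miss, prune
  N8 x:[27/2,67/2] y:[9/2,15/2] z:[39/2,49/2] -> miss, prune
  N10 x:[31/2,24] y:[9,45/2] z:[43/2,27] -> hit [43/2,45/2], descend [2, 3]
    N2 x:[31/2,39/2] y:[9,27/2] z:[45/2,27] -> miss, prune
    N3 x:[39/2,24] y:[12,45/2] z:[43/2,51/2] -> hit [43/2,45/2] leaf, test {P0(miss), P9(miss), P15@t=43/2}

Visited [0, 4, 1, 6, 5, 8, 10, 2, 3]. Tests: 9 box, 1 leaf. Nearest: P15.

== RESULT ==
[0, 4, 1, 6, 5, 8, 10, 2, 3]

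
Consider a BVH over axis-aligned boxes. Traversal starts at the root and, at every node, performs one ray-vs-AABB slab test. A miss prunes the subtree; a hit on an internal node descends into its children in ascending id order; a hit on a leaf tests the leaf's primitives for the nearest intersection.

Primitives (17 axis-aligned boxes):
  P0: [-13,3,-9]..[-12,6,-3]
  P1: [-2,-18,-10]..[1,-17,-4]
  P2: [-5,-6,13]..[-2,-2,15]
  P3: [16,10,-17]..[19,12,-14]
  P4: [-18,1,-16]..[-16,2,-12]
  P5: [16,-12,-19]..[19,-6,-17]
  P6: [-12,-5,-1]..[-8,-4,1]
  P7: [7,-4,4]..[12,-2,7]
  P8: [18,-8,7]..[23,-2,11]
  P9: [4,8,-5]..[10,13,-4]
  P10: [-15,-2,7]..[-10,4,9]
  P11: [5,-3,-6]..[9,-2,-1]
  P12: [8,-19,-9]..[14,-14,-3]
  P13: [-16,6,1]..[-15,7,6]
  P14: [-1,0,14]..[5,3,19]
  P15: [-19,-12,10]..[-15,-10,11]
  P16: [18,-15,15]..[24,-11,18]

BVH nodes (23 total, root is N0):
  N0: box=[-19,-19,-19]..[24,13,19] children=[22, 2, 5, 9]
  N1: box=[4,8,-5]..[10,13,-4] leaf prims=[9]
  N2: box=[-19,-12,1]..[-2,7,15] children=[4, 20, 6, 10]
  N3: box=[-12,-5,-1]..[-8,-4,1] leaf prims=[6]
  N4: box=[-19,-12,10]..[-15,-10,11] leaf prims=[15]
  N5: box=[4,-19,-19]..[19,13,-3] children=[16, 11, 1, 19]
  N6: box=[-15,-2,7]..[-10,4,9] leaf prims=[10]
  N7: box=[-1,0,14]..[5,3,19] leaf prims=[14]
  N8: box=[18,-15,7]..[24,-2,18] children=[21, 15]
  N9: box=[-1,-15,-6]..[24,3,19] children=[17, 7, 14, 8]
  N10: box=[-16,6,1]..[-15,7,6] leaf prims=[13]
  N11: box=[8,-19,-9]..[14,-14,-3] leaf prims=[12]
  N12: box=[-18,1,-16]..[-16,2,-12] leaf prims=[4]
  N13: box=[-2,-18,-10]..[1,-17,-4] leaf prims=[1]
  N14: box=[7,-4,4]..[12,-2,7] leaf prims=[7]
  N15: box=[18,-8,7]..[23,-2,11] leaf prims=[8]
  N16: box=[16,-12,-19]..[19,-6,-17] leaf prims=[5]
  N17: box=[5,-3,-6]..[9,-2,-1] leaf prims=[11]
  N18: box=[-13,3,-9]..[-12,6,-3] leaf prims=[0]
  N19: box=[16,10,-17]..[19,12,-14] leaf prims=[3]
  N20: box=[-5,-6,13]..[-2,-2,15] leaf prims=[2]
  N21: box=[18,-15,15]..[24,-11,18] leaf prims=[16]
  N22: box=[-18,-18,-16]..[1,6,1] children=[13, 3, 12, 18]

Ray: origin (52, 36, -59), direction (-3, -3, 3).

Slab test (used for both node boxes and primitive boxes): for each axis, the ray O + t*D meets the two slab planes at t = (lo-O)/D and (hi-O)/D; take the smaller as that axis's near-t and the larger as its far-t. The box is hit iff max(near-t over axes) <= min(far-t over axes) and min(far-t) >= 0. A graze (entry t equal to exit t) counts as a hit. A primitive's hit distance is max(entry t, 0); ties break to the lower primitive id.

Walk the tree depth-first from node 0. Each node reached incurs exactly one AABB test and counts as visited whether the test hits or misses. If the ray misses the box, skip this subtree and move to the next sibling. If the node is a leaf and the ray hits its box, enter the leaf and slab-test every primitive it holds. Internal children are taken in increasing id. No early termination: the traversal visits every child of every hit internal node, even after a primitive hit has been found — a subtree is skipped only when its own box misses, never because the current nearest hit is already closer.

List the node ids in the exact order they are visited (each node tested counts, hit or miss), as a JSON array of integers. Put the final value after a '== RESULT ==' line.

Traverse from the root:
N0 x:[28/3,71/3] y:[23/3,55/3] z:[40/3,26] -> hit [40/3,55/3], descend [2, 5, 9, 22]
  N2 x:[18,71/3] y:[29/3,16] z:[20,74/3] -> miss, prune
  N5 x:[11,16] y:[23/3,55/3] z:[40/3,56/3] -> hit [40/3,16], descend [1, 11, 16, 19]
    N1 x:[14,16] y:[23/3,28/3] z:[18,55/3] -> miss, prune
    N11 x:[38/3,44/3] y:[50/3,55/3] z:[50/3,56/3] -> miss, prune
    N16 x:[11,12] y:[14,16] z:[40/3,14] -> miss, prune
    N19 x:[11,12] y:[8,26/3] z:[14,15] -> miss, prune
  N9 x:[28/3,53/3] y:[11,17] z:[53/3,26] -> miss, prune
  N22 x:[17,70/3] y:[10,18] z:[43/3,20] -> hit [17,18], descend [3, 12, 13, 18]
    N3 x:[20,64/3] y:[40/3,41/3] z:[58/3,20] -> miss, prune
    N12 x:[68/3,70/3] y:[34/3,35/3] z:[43/3,47/3] -> miss, prune
    N13 x:[17,18] y:[53/3,18] z:[49/3,55/3] -> hit [53/3,18] leaf, test {P1@t=53/3}
    N18 x:[64/3,65/3] y:[10,11] z:[50/3,56/3] -> miss, prune

Summary -> nodes [0, 2, 5, 1, 11, 16, 19, 9, 22, 3, 12, 13, 18]; box-tests=13; leaf-entries=1; first=P1

== RESULT ==
[0, 2, 5, 1, 11, 16, 19, 9, 22, 3, 12, 13, 18]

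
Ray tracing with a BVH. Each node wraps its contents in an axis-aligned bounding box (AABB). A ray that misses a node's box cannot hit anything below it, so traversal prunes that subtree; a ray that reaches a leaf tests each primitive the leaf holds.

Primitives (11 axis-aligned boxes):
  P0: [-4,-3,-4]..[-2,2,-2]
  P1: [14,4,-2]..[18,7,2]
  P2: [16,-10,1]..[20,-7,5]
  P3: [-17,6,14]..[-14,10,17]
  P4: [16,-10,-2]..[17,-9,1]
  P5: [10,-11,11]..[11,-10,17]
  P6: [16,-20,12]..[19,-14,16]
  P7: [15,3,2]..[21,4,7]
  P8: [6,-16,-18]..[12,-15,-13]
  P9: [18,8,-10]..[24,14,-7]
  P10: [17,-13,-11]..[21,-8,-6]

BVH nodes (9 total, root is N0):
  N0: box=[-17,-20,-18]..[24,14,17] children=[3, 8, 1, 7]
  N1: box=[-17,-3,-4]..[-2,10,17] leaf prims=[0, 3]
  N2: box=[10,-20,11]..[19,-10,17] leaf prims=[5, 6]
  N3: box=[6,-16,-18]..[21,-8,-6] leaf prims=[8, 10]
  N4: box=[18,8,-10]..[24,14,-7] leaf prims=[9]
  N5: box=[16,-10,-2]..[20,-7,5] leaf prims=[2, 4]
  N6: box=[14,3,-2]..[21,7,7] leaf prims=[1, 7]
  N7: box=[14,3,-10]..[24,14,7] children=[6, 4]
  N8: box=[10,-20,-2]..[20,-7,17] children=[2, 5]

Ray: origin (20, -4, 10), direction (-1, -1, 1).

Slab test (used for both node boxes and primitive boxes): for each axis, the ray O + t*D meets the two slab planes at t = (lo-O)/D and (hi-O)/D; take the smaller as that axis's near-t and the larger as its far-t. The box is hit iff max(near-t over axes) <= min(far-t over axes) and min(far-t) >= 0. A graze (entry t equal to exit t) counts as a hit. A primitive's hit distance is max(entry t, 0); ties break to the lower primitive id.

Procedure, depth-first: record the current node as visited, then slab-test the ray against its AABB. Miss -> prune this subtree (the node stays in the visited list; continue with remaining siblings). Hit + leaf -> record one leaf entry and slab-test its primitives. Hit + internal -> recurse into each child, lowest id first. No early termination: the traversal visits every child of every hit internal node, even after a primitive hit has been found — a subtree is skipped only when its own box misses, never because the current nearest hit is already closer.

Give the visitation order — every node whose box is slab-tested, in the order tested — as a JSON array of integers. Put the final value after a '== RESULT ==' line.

Traverse from the root:
N0 x:[-4,37] y:[-18,16] z:[-28,7] -> hit [-4,7], descend [1, 3, 7, 8]
  N1 x:[22,37] y:[-14,-1] z:[-14,7] -> miss, prune
  N3 x:[-1,14] y:[4,12] z:[-28,-16] -> miss, prune
  N7 x:[-4,6] y:[-18,-7] z:[-20,-3] -> miss, prune
  N8 x:[0,10] y:[3,16] z:[-12,7] -> hit [3,7], descend [2, 5]
    N2 x:[1,10] y:[6,16] z:[1,7] -> hit [6,7] leaf, test {P5(miss), P6(miss)}
    N5 x:[0,4] y:[3,6] z:[-12,-5] -> miss, prune

Visited [0, 1, 3, 7, 8, 2, 5]. Tests: 7 box, 1 leaf. Nearest: miss.

== RESULT ==
[0, 1, 3, 7, 8, 2, 5]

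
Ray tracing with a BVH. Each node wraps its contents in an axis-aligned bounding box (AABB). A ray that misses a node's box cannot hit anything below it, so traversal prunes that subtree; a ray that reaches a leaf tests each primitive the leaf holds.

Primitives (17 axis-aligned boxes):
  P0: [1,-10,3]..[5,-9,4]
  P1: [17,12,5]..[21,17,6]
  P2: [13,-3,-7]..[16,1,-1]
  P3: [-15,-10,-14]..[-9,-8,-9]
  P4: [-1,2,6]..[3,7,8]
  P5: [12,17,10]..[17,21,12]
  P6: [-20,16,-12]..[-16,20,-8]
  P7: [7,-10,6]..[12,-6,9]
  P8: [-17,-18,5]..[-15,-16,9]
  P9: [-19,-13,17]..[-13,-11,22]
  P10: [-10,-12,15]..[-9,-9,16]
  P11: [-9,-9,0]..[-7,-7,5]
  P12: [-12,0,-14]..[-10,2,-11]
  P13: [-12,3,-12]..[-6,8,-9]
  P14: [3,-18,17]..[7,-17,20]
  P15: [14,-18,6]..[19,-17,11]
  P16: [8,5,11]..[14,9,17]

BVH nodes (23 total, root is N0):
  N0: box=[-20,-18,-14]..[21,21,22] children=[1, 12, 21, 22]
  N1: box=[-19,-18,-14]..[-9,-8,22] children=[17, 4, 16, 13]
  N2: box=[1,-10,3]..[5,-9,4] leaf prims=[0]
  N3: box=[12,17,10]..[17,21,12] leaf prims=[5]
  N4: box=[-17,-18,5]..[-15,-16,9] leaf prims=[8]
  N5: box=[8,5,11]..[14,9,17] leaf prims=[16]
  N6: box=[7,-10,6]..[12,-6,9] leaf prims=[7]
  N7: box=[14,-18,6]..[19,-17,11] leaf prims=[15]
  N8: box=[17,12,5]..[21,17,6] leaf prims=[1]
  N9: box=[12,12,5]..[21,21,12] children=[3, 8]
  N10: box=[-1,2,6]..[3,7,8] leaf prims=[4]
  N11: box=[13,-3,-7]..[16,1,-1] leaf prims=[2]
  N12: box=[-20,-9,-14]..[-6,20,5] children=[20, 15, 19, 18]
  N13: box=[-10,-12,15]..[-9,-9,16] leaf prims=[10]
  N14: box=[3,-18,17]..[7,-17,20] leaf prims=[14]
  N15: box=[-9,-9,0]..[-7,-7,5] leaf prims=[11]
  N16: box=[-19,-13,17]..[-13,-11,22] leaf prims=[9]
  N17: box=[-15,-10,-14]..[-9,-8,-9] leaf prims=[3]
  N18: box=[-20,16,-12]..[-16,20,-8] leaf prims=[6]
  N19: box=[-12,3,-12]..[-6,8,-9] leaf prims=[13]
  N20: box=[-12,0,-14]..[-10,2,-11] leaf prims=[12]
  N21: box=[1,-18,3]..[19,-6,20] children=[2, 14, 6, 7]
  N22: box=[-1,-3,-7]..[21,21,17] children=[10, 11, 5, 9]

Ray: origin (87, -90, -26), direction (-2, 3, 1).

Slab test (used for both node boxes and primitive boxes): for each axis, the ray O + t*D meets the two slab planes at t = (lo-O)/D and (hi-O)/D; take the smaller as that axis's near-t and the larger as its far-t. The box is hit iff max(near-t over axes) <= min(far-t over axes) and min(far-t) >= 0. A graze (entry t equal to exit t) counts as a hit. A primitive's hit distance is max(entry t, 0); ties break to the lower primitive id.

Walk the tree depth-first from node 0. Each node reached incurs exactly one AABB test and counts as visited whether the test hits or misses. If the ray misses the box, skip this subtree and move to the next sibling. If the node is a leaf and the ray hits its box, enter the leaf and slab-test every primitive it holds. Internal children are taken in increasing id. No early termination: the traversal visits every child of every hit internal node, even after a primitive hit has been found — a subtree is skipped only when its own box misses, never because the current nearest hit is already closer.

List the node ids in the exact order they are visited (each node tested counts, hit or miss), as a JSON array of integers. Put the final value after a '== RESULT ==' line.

Traverse from the root:
N0 x:[33,107/2] y:[24,37] z:[12,48] -> hit [33,37], descend [1, 12, 21, 22]
  N1 x:[48,53] y:[24,82/3] z:[12,48] -> miss, prune
  N12 x:[93/2,107/2] y:[27,110/3] z:[12,31] -> miss, prune
  N21 x:[34,43] y:[24,28] z:[29,46] -> miss, prune
  N22 x:[33,44] y:[29,37] z:[19,43] -> hit [33,37], descend [5, 9, 10, 11]
    N5 x:[73/2,79/2] y:[95/3,33] z:[37,43] -> miss, prune
    N9 x:[33,75/2] y:[34,37] z:[31,38] -> hit [34,37], descend [3, 8]
      N3 x:[35,75/2] y:[107/3,37] z:[36,38] -> hit [36,37] leaf, test {P5@t=36}
      N8 x:[33,35] y:[34,107/3] z:[31,32] -> miss, prune
    N10 x:[42,44] y:[92/3,97/3] z:[32,34] -> miss, prune
    N11 x:[71/2,37] y:[29,91/3] z:[19,25] -> miss, prune

Visited [0, 1, 12, 21, 22, 5, 9, 3, 8, 10, 11]. Tests: 11 box, 1 leaf. Nearest: P5.

== RESULT ==
[0, 1, 12, 21, 22, 5, 9, 3, 8, 10, 11]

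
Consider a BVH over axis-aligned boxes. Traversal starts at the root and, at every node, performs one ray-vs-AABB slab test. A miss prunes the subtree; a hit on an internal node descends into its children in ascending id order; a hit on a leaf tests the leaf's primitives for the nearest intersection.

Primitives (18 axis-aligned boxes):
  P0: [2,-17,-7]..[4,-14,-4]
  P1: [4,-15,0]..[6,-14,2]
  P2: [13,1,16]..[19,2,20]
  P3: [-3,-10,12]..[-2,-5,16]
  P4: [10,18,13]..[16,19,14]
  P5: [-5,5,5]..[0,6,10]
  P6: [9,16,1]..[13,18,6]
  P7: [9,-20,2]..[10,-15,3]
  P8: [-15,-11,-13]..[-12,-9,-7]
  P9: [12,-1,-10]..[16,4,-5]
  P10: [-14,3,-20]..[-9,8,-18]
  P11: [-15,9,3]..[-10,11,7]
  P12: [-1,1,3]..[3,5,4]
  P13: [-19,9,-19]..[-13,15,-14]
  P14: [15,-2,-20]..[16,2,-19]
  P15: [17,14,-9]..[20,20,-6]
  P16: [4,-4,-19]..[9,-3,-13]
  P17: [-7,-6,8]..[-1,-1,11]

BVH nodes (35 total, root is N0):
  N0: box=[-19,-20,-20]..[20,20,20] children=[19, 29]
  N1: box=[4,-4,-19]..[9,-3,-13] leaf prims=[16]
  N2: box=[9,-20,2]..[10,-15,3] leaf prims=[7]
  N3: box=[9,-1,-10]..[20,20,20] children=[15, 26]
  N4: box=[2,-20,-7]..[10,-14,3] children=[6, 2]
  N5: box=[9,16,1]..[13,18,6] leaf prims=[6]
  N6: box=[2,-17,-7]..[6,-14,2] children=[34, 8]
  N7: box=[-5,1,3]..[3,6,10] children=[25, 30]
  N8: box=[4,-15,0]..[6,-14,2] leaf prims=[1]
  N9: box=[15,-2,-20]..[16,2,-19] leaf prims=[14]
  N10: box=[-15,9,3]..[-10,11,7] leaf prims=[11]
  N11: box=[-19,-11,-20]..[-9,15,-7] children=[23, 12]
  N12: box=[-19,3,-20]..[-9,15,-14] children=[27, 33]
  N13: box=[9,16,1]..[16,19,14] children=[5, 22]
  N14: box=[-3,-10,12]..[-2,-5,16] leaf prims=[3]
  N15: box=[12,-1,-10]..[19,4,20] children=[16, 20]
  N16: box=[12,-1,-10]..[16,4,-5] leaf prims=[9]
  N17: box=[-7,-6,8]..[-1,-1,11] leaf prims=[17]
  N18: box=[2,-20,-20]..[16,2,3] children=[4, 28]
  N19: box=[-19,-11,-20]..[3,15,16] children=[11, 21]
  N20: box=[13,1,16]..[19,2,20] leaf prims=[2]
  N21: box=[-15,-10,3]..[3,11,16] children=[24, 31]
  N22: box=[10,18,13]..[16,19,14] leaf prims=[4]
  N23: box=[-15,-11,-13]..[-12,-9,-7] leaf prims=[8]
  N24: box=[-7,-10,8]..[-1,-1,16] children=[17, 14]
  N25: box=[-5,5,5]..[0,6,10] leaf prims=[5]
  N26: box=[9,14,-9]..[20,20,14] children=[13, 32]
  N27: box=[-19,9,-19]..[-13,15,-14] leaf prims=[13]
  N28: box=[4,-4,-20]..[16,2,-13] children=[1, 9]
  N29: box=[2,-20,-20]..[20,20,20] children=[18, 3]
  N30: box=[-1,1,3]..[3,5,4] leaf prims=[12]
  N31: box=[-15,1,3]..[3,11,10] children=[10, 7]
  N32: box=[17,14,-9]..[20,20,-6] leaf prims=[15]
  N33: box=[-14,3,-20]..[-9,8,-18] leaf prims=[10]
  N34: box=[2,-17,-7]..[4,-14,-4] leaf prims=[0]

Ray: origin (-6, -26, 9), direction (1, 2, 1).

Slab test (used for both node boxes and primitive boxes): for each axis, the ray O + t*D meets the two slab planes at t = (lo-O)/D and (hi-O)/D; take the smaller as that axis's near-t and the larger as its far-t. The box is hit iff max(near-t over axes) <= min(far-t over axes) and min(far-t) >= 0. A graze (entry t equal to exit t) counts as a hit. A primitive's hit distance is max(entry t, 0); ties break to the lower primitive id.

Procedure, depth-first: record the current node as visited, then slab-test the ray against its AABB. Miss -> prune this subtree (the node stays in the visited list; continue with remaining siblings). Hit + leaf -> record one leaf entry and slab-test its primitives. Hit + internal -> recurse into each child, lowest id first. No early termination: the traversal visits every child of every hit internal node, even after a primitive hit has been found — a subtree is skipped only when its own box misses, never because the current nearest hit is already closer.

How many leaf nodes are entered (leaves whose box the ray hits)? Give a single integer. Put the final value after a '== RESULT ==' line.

Traverse from the root:
N0 x:[-13,26] y:[3,23] z:[-29,11] -> hit [3,11], descend [19, 29]
  N19 x:[-13,9] y:[15/2,41/2] z:[-29,7] -> miss, prune
  N29 x:[8,26] y:[3,23] z:[-29,11] -> hit [8,11], descend [3, 18]
    N3 x:[15,26] y:[25/2,23] z:[-19,11] -> miss, prune
    N18 x:[8,22] y:[3,14] z:[-29,-6] -> miss, prune

order=[0, 19, 29, 3, 18]  |boxes|=5  |leaves|=0  hit=miss

== RESULT ==
0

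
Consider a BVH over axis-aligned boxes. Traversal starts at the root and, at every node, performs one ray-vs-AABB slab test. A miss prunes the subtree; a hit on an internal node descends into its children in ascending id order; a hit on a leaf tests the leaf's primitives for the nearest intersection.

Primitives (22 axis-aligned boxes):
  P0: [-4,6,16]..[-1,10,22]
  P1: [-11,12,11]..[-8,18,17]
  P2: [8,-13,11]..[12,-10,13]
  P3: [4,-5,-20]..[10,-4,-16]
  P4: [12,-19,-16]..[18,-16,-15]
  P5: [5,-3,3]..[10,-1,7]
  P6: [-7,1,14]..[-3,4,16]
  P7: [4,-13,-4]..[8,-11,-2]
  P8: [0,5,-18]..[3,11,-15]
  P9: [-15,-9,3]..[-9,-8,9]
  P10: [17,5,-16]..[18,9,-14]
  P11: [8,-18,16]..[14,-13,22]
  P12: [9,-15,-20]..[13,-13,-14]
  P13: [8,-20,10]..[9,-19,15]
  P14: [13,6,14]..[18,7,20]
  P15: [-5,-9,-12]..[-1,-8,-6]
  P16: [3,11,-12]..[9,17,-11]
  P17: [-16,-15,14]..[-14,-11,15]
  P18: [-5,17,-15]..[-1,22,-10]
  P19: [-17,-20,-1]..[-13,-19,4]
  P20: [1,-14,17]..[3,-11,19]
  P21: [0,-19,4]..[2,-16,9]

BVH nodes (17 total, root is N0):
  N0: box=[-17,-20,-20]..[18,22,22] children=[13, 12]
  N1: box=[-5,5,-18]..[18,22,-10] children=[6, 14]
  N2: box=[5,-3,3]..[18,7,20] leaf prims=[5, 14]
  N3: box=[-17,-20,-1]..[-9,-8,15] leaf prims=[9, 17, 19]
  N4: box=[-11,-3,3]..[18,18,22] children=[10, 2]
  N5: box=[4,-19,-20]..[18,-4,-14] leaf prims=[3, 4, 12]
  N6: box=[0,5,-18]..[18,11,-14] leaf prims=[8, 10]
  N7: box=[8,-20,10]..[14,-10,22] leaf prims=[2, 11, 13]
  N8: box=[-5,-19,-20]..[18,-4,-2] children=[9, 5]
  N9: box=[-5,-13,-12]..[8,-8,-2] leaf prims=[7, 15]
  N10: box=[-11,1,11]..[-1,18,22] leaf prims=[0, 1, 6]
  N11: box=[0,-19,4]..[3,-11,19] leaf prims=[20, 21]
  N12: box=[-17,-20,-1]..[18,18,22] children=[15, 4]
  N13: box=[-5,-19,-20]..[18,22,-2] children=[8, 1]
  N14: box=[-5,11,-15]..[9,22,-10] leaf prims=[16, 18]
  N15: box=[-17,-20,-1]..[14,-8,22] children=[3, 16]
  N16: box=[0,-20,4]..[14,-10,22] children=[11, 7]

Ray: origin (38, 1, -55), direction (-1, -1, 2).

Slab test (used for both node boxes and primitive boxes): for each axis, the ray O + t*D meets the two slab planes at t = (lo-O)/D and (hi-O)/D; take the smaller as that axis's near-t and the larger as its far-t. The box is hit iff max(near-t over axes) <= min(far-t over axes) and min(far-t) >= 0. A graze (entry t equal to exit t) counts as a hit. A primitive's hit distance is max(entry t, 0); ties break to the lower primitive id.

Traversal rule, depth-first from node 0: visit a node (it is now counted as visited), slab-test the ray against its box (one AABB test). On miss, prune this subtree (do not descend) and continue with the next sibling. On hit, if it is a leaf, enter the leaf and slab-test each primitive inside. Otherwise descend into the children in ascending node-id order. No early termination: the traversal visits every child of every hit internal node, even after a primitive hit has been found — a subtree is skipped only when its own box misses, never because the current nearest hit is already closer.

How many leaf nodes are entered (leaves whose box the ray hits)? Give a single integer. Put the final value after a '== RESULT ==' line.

Walk:
N0 x:[20,55] y:[-21,21] z:[35/2,77/2] -> hit [20,21], descend [12, 13]
  N12 x:[20,55] y:[-17,21] z:[27,77/2] -> miss, prune
  N13 x:[20,43] y:[-21,20] z:[35/2,53/2] -> hit [20,20], descend [1, 8]
    N1 x:[20,43] y:[-21,-4] z:[37/2,45/2] -> miss, prune
    N8 x:[20,43] y:[5,20] z:[35/2,53/2] -> hit [20,20], descend [5, 9]
      N5 x:[20,34] y:[5,20] z:[35/2,41/2] -> hit [20,20] leaf, test {P3(miss), P4@t=20, P12(miss)}
      N9 x:[30,43] y:[9,14] z:[43/2,53/2] -> miss, prune

Visited [0, 12, 13, 1, 8, 5, 9]. Tests: 7 box, 1 leaf. Nearest: P4.

== RESULT ==
1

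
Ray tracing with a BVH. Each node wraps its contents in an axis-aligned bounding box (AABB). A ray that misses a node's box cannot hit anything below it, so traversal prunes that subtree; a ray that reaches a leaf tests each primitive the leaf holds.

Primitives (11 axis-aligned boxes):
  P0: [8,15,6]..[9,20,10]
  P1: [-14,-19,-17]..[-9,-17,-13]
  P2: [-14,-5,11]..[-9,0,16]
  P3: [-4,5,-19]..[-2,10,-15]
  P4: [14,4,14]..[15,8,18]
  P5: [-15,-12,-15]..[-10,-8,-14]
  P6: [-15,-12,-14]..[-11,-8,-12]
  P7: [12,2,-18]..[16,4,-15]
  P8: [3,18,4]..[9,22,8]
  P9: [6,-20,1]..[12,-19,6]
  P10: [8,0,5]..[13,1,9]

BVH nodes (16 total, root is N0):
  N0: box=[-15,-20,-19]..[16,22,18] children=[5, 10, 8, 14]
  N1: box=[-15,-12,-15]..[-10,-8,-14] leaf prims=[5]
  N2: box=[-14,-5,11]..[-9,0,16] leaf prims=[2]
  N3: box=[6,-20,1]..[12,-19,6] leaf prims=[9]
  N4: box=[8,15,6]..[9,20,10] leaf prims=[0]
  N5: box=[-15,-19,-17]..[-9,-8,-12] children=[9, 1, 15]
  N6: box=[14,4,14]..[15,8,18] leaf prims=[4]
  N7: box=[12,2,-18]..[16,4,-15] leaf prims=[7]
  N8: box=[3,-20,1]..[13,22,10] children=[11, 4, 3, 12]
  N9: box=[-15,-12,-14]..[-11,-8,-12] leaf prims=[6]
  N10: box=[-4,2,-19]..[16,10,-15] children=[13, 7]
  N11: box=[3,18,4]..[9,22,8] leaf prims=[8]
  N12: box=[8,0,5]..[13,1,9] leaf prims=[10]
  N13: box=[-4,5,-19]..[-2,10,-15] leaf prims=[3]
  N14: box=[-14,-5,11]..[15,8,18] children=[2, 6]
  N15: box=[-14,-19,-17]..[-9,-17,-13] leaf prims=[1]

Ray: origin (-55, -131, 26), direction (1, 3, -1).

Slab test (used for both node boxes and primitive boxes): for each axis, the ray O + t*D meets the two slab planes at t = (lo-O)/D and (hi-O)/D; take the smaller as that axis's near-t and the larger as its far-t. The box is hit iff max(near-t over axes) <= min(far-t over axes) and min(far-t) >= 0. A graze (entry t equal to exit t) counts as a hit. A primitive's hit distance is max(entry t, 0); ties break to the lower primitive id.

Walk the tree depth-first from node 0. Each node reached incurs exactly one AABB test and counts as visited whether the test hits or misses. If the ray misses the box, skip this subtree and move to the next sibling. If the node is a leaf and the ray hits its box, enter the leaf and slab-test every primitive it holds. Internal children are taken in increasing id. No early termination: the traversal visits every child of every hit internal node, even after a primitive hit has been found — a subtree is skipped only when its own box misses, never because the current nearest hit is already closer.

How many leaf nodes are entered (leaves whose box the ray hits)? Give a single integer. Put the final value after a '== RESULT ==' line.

Trace the traversal:
N0 x:[40,71] y:[37,51] z:[8,45] -> hit [40,45], descend [5, 8, 10, 14]
  N5 x:[40,46] y:[112/3,41] z:[38,43] -> hit [40,41], descend [1, 9, 15]
    N1 x:[40,45] y:[119/3,41] z:[40,41] -> hit [40,41] leaf, test {P5@t=40}
    N9 x:[40,44] y:[119/3,41] z:[38,40] -> hit [40,40] leaf, test {P6@t=40}
    N15 x:[41,46] y:[112/3,38] z:[39,43] -> miss, prune
  N8 x:[58,68] y:[37,51] z:[16,25] -> miss, prune
  N10 x:[51,71] y:[133/3,47] z:[41,45] -> miss, prune
  N14 x:[41,70] y:[42,139/3] z:[8,15] -> miss, prune

Summary -> nodes [0, 5, 1, 9, 15, 8, 10, 14]; box-tests=8; leaf-entries=2; first=P5

== RESULT ==
2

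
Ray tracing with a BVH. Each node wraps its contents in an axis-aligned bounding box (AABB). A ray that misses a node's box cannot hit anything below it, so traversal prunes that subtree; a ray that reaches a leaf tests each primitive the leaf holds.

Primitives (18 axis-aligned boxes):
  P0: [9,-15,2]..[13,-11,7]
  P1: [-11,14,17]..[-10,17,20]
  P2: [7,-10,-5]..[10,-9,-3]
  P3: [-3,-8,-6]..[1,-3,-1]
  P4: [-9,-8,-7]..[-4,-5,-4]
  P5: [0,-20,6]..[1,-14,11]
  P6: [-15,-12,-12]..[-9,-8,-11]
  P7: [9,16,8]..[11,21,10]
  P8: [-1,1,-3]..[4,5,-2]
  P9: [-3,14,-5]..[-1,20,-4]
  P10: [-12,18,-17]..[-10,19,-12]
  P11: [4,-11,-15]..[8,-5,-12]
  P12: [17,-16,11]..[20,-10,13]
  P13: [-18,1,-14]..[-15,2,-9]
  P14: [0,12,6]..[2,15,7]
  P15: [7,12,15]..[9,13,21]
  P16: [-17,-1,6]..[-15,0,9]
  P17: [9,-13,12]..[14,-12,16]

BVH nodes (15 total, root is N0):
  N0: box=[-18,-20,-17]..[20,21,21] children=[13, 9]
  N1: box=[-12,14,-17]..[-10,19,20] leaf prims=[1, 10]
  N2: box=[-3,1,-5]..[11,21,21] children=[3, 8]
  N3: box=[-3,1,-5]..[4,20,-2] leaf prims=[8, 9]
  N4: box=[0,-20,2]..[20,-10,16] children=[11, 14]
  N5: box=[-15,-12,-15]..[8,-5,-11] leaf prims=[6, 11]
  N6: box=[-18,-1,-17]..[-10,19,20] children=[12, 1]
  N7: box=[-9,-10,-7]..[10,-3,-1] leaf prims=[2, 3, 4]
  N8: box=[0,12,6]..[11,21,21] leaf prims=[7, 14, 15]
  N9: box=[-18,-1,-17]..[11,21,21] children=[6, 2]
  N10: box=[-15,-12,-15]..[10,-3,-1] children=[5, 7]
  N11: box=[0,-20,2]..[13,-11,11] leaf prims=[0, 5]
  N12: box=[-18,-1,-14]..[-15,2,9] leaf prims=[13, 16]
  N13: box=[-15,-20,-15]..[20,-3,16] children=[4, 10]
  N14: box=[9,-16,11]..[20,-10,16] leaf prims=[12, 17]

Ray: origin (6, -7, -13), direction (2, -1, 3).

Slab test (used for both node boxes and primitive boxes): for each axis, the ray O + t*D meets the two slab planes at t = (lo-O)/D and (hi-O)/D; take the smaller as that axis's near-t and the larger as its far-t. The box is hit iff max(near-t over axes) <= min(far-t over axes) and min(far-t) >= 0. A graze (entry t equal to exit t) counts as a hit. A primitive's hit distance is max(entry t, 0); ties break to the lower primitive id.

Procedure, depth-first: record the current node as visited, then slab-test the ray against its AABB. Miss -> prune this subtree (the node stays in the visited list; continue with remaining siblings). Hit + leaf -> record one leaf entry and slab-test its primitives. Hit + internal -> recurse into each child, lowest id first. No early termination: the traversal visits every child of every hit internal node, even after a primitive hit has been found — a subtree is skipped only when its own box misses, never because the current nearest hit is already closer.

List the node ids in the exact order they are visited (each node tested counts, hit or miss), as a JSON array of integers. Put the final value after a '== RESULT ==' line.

Walk:
N0 x:[-12,7] y:[-28,13] z:[-4/3,34/3] -> hit [-4/3,7], descend [9, 13]
  N9 x:[-12,5/2] y:[-28,-6] z:[-4/3,34/3] -> miss, prune
  N13 x:[-21/2,7] y:[-4,13] z:[-2/3,29/3] -> hit [-2/3,7], descend [4, 10]
    N4 x:[-3,7] y:[3,13] z:[5,29/3] -> hit [5,7], descend [11, 14]
      N11 x:[-3,7/2] y:[4,13] z:[5,8] -> miss, prune
      N14 x:[3/2,7] y:[3,9] z:[8,29/3] -> miss, prune
    N10 x:[-21/2,2] y:[-4,5] z:[-2/3,4] -> hit [-2/3,2], descend [5, 7]
      N5 x:[-21/2,1] y:[-2,5] z:[-2/3,2/3] -> hit [-2/3,2/3] leaf, test {P6(miss), P11@t=0}
      N7 x:[-15/2,2] y:[-4,3] z:[2,4] -> hit [2,2] leaf, test {P2(miss), P3(miss), P4(miss)}

Visited [0, 9, 13, 4, 11, 14, 10, 5, 7]. Tests: 9 box, 2 leaf. Nearest: P11.

== RESULT ==
[0, 9, 13, 4, 11, 14, 10, 5, 7]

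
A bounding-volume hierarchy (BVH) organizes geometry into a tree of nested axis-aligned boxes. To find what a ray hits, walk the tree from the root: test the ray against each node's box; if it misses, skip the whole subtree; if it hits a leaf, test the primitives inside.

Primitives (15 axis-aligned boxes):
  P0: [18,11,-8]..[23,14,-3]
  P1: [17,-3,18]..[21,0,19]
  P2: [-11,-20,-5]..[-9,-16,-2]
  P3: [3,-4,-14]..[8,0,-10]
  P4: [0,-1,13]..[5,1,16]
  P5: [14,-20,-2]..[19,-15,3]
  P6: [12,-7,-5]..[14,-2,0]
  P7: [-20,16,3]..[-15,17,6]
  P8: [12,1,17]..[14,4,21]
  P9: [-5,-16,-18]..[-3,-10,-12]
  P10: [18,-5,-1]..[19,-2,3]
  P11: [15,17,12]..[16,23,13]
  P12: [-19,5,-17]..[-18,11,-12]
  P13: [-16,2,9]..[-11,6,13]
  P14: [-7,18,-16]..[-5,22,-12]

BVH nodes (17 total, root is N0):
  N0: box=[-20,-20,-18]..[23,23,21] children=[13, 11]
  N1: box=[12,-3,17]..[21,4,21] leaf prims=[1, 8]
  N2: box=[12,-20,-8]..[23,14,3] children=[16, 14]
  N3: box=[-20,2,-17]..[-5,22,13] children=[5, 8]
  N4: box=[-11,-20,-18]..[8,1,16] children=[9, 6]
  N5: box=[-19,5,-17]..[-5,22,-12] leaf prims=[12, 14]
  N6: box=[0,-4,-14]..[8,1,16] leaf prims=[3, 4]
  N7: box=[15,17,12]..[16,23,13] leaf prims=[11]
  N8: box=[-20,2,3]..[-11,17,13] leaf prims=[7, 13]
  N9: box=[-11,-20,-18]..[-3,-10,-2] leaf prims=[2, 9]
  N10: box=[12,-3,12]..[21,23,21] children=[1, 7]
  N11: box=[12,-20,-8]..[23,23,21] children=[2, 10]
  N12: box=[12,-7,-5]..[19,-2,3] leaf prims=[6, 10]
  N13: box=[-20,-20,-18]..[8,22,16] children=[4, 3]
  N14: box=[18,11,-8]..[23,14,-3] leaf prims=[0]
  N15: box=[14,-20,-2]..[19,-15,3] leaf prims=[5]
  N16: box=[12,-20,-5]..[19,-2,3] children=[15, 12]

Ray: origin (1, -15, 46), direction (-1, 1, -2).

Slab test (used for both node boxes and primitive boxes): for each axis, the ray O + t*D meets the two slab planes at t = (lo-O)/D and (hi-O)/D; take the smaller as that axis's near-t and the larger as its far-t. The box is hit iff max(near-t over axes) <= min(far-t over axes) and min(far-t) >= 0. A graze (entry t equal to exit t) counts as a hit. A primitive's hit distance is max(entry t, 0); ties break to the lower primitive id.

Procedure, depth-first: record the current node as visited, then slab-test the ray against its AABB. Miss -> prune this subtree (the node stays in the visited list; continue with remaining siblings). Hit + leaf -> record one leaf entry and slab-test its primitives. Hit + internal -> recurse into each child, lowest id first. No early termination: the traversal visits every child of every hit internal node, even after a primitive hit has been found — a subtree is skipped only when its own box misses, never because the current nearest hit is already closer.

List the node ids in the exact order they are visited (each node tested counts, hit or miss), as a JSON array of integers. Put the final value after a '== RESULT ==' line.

Traverse from the root:
N0 x:[-22,21] y:[-5,38] z:[25/2,32] -> hit [25/2,21], descend [11, 13]
  N11 x:[-22,-11] y:[-5,38] z:[25/2,27] -> miss, prune
  N13 x:[-7,21] y:[-5,37] z:[15,32] -> hit [15,21], descend [3, 4]
    N3 x:[6,21] y:[17,37] z:[33/2,63/2] -> hit [17,21], descend [5, 8]
      N5 x:[6,20] y:[20,37] z:[29,63/2] -> miss, prune
      N8 x:[12,21] y:[17,32] z:[33/2,43/2] -> hit [17,21] leaf, test {P7(miss), P13@t=17}
    N4 x:[-7,12] y:[-5,16] z:[15,32] -> miss, prune

Summary -> nodes [0, 11, 13, 3, 5, 8, 4]; box-tests=7; leaf-entries=1; first=P13

== RESULT ==
[0, 11, 13, 3, 5, 8, 4]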